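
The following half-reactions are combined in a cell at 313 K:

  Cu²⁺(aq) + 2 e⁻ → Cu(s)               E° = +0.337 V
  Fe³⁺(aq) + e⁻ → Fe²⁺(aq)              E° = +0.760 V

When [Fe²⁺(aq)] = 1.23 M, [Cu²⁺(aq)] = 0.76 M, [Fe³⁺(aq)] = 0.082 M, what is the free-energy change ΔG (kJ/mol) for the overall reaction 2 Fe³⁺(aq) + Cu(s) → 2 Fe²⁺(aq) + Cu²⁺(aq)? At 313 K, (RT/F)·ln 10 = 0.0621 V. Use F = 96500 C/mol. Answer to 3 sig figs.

−68.3 kJ/mol

E°cell = +0.760 − (+0.337) = +0.423 V; the balanced reaction transfers n = 2 electrons.
Q = ([Fe²⁺(aq)]^2·[Cu²⁺(aq)]) / [Fe³⁺(aq)]^2 = 171, so log Q = 2.233 and E = +0.423 − (0.0621/2)(2.233) = +0.3537 V.
Then ΔG = −nFE = −2 × 96500 × +0.3537 J/mol = −68.3 kJ/mol.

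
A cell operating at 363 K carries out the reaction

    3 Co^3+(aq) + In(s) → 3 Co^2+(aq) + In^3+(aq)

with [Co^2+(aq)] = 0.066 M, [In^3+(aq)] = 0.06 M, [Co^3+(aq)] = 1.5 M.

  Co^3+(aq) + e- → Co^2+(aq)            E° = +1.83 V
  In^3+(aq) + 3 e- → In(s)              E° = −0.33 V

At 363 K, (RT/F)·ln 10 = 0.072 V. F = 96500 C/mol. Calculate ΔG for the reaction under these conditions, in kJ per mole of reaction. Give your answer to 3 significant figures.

−662 kJ/mol

With Co³⁺/Co²⁺ reduced at the cathode, E°cell = +1.83 − (−0.33) = +2.16 V and n = 3.
The reaction quotient is ([Co^2+(aq)]^3·[In^3+(aq)]) / [Co^3+(aq)]^3 = 5.11×10^−6; by Nernst, E = +2.16 − (0.072/3)(−5.291) = +2.2870 V.
ΔG = −nFE = −(3)(96500)(+2.2870) J/mol = −662 kJ/mol.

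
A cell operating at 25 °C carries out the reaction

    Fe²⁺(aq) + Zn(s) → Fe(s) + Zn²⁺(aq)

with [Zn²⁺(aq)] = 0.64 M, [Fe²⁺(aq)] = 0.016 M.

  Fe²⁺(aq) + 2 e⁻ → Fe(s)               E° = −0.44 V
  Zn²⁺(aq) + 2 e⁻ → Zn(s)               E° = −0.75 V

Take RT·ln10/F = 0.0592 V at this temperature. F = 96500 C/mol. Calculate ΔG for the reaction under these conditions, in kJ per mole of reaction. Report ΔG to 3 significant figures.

E°cell = −0.44 − (−0.75) = +0.31 V; the balanced reaction transfers n = 2 electrons.
Q = [Zn²⁺(aq)] / [Fe²⁺(aq)] = 40, so log Q = 1.602 and E = +0.31 − (0.0592/2)(1.602) = +0.2626 V.
ΔG = −nFE = −(2)(96500)(+0.2626) J/mol = −50.7 kJ/mol.

−50.7 kJ/mol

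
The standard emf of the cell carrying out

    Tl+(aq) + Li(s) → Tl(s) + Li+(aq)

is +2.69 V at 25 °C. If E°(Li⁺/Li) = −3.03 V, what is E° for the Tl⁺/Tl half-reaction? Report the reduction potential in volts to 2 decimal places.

−0.34 V

In the reaction as written the Tl⁺/Tl couple is reduced (cathode) and Li⁺/Li is oxidized (anode), so E°cell = E°(Tl⁺/Tl) − E°(Li⁺/Li).
E°(Tl⁺/Tl) = E°cell + E°(anode) = +2.69 + (−3.03) = −0.34 V.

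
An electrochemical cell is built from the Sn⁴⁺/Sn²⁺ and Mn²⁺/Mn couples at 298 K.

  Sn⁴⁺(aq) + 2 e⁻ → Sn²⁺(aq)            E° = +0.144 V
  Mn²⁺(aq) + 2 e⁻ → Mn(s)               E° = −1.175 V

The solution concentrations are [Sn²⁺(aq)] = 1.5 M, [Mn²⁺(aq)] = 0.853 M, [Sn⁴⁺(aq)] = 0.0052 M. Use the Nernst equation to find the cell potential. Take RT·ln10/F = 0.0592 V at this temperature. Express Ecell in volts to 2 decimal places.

+1.25 V

Sn⁴⁺/Sn²⁺ is reduced (cathode, E° = +0.144 V) and Mn²⁺/Mn is oxidized (anode).
E°cell = +0.144 − (−1.175) = +1.319 V, with n = 2 electrons transferred.
Balancing gives Sn⁴⁺(aq) + Mn(s) → Sn²⁺(aq) + Mn²⁺(aq); hence Q = ([Sn²⁺(aq)]·[Mn²⁺(aq)]) / [Sn⁴⁺(aq)] = 246 (log Q = 2.391).
E = E° − (0.0592/n)·log Q = +1.319 − (0.0592/2)(2.391) = +1.25 V.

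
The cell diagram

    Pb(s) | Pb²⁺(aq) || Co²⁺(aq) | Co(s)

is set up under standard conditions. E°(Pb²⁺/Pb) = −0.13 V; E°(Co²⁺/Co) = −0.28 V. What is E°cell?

By convention the left-hand electrode in cell notation is the anode (oxidation) and the right-hand electrode is the cathode (reduction).
E°cell = E°(right) − E°(left) = −0.28 − (−0.13) = −0.15 V.
The negative sign shows that, as written, the cell would require an external voltage to drive the reaction.

−0.15 V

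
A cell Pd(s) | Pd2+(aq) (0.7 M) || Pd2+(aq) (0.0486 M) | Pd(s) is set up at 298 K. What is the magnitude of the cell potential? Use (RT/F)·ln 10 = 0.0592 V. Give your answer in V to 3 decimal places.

0.034 V

For a concentration cell E°cell = 0, since both electrodes use the same couple.
The compartment with the higher Pd2+(aq) concentration (0.7 M) acts as the cathode; ions are reduced there and produced at the dilute (0.0486 M) anode.
With n = 2, Ecell = −(0.0592/2)·log([dilute]/[conc]) = −(0.0592/2)·log(0.0486/0.7) = +0.034 V.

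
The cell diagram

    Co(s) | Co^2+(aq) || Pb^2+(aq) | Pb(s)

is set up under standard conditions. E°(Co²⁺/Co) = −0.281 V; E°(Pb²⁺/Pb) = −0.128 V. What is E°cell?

By convention the left-hand electrode in cell notation is the anode (oxidation) and the right-hand electrode is the cathode (reduction).
E°cell = E°(right) − E°(left) = −0.128 − (−0.281) = +0.153 V.

+0.153 V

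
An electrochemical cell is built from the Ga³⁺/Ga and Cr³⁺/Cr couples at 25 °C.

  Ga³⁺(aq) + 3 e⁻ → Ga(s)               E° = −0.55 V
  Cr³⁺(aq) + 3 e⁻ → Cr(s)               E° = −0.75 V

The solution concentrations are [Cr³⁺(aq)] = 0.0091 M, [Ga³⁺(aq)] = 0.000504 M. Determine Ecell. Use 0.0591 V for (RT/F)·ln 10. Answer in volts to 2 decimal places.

+0.18 V

Ga³⁺/Ga is reduced (cathode, E° = −0.55 V) and Cr³⁺/Cr is oxidized (anode).
The standard potential is −0.55 − (−0.75) = +0.20 V and the balanced reaction transfers n = 3 electrons.
For the overall reaction Ga³⁺(aq) + Cr(s) → Ga(s) + Cr³⁺(aq), Q = [Cr³⁺(aq)] / [Ga³⁺(aq)] = 18.1, giving log Q = 1.257.
By the Nernst equation, E = +0.20 − (0.0591/3)·(1.257) = +0.18 V.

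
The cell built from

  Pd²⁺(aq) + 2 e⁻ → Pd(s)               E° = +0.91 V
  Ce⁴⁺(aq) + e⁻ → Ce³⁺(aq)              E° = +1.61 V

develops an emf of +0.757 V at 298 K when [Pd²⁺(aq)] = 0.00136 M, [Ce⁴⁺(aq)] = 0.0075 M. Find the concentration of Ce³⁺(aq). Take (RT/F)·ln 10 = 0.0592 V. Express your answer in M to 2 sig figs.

With Ce⁴⁺/Ce³⁺ at the cathode and Pd²⁺/Pd at the anode, E°cell = +1.61 − (+0.91) = +0.70 V (n = 2).
Rearranging E = E° − (0.0592/n)·log Q gives log Q = 2(+0.70 − (+0.757))/0.0592 = −1.926.
The balanced reaction is 2 Ce⁴⁺(aq) + Pd(s) → 2 Ce³⁺(aq) + Pd²⁺(aq), so Q = ([Ce³⁺(aq)]^2·[Pd²⁺(aq)]) / [Ce⁴⁺(aq)]^2.
Solving for the unknown gives log [Ce³⁺(aq)] = −1.655, so [Ce³⁺(aq)] ≈ 0.022 M.

0.022 M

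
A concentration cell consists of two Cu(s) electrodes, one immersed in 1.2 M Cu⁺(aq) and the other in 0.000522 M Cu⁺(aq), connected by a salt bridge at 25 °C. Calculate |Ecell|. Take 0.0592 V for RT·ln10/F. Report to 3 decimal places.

0.199 V

For a concentration cell E°cell = 0, since both electrodes use the same couple.
The compartment with the higher Cu⁺(aq) concentration (1.2 M) acts as the cathode; ions are reduced there and produced at the dilute (0.000522 M) anode.
With n = 1, Ecell = −(0.0592/1)·log([dilute]/[conc]) = −(0.0592/1)·log(0.000522/1.2) = +0.199 V.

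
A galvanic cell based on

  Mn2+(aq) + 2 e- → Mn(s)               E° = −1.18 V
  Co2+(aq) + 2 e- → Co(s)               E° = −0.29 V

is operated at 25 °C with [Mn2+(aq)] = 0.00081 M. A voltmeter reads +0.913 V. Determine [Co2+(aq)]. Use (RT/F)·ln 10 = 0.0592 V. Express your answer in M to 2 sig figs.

Co²⁺/Co is the cathode (higher E°); E°cell = −0.29 − (−1.18) = +0.89 V with n = 2.
Rearranging E = E° − (0.0592/n)·log Q gives log Q = 2(+0.89 − (+0.913))/0.0592 = −0.777.
For Co2+(aq) + Mn(s) → Co(s) + Mn2+(aq), the reaction quotient is Q = [Mn2+(aq)] / [Co2+(aq)].
Substituting the known concentrations and solving, log [Co2+(aq)] = −2.315 and [Co2+(aq)] = 0.0048 M.

0.0048 M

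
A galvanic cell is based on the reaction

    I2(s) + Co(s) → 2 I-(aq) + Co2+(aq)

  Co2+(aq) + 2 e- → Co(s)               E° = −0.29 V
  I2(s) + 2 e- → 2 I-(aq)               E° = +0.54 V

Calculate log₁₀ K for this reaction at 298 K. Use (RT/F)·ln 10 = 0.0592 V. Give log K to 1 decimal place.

log K = 28.0

The I₂/I⁻ couple is reduced (cathode); E°cell = +0.54 − (−0.29) = +0.83 V with n = 2.
At equilibrium E = 0, so log K = nE°cell / 0.0592 = (2)(+0.83) / 0.0592 = 28.0.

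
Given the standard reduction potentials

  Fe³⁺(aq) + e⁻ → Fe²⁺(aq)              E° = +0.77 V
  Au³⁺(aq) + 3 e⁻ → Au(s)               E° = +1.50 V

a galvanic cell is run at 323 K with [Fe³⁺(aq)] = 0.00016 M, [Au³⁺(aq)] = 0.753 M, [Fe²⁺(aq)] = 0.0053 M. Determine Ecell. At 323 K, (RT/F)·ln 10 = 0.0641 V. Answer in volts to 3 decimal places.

+0.825 V

Au³⁺/Au is reduced (cathode, E° = +1.50 V) and Fe³⁺/Fe²⁺ is oxidized (anode).
The standard potential is +1.50 − (+0.77) = +0.73 V and the balanced reaction transfers n = 3 electrons.
The balanced reaction is Au³⁺(aq) + 3 Fe²⁺(aq) → Au(s) + 3 Fe³⁺(aq), so Q = [Fe³⁺(aq)]^3 / ([Au³⁺(aq)]·[Fe²⁺(aq)]^3) = 3.65×10^−5 and log Q = −4.437.
E = E° − (0.0641/n)·log Q = +0.73 − (0.0641/3)(−4.437) = +0.825 V.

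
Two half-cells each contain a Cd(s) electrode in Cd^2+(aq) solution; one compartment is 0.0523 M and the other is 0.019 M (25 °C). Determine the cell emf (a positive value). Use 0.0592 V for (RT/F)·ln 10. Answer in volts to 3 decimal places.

For a concentration cell E°cell = 0, since both electrodes use the same couple.
The compartment with the higher Cd^2+(aq) concentration (0.0523 M) acts as the cathode; ions are reduced there and produced at the dilute (0.019 M) anode.
With n = 2, Ecell = −(0.0592/2)·log([dilute]/[conc]) = −(0.0592/2)·log(0.019/0.0523) = +0.013 V.

0.013 V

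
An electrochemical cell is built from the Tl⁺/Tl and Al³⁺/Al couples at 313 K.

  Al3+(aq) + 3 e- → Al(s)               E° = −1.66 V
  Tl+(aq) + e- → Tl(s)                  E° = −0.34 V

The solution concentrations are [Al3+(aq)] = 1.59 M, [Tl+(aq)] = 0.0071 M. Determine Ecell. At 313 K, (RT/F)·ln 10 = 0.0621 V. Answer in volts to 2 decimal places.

+1.18 V

The Tl⁺/Tl couple has the more positive E°, so it is the cathode; Al³⁺/Al is the anode.
The standard potential is −0.34 − (−1.66) = +1.32 V and the balanced reaction transfers n = 3 electrons.
For the overall reaction 3 Tl+(aq) + Al(s) → 3 Tl(s) + Al3+(aq), Q = [Al3+(aq)] / [Tl+(aq)]^3 = 4.44×10^6, giving log Q = 6.648.
E = E° − (0.0621/n)·log Q = +1.32 − (0.0621/3)(6.648) = +1.18 V.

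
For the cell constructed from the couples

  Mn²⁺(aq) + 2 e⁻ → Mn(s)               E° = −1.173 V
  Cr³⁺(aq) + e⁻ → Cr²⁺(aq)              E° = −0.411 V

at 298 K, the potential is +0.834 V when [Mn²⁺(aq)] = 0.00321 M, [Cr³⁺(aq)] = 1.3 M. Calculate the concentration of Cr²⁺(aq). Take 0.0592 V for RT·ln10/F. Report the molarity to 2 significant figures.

With Cr³⁺/Cr²⁺ at the cathode and Mn²⁺/Mn at the anode, E°cell = −0.411 − (−1.173) = +0.762 V (n = 2).
Rearranging E = E° − (0.0592/n)·log Q gives log Q = 2(+0.762 − (+0.834))/0.0592 = −2.432.
For 2 Cr³⁺(aq) + Mn(s) → 2 Cr²⁺(aq) + Mn²⁺(aq), the reaction quotient is Q = ([Cr²⁺(aq)]^2·[Mn²⁺(aq)]) / [Cr³⁺(aq)]^2.
Solving for the unknown gives log [Cr²⁺(aq)] = 0.145, so [Cr²⁺(aq)] ≈ 1.4 M.

1.4 M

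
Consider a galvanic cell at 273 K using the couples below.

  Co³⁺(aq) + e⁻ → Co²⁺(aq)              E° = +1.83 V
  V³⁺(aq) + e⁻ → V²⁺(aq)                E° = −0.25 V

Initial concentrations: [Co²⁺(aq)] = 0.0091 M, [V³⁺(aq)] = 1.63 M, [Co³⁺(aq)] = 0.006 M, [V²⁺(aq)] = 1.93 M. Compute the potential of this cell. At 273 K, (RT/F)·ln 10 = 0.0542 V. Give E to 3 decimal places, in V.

+2.074 V

Since E°(Co³⁺/Co²⁺) > E°(V³⁺/V²⁺), Co³⁺/Co²⁺ serves as the cathode.
The standard potential is +1.83 − (−0.25) = +2.08 V and the balanced reaction transfers n = 1 electron.
The balanced reaction is Co³⁺(aq) + V²⁺(aq) → Co²⁺(aq) + V³⁺(aq), so Q = ([Co²⁺(aq)]·[V³⁺(aq)]) / ([Co³⁺(aq)]·[V²⁺(aq)]) = 1.28 and log Q = 0.108.
By the Nernst equation, E = +2.08 − (0.0542/1)·(0.108) = +2.074 V.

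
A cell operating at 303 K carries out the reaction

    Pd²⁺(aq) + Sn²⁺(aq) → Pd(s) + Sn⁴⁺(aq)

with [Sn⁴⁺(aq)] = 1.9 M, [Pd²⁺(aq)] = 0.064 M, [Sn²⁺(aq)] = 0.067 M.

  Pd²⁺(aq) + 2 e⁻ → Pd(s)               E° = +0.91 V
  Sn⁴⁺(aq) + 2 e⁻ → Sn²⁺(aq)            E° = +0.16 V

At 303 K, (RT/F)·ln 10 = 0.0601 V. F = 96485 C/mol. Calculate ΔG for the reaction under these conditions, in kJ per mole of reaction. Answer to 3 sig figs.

−129 kJ/mol

E°cell = +0.91 − (+0.16) = +0.75 V; the balanced reaction transfers n = 2 electrons.
Here Q = [Sn⁴⁺(aq)] / ([Pd²⁺(aq)]·[Sn²⁺(aq)]) = 443 (log Q = 2.646), giving E = +0.75 − (0.0601/2)·(2.646) = +0.6705 V.
Finally ΔG = −nFE = −(2)(96485 C/mol)(+0.6705 V) = −129 kJ/mol.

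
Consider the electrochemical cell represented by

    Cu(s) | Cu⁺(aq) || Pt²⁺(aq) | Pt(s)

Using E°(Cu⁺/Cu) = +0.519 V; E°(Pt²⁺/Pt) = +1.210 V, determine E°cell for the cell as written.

+0.691 V

By convention the left-hand electrode in cell notation is the anode (oxidation) and the right-hand electrode is the cathode (reduction).
E°cell = E°(right) − E°(left) = +1.210 − (+0.519) = +0.691 V.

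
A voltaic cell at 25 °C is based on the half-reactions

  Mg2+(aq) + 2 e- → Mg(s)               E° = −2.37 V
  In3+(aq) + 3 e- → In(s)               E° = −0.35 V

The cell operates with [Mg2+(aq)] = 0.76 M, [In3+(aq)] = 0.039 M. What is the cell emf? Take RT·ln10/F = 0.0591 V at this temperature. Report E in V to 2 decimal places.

+2.00 V

The In³⁺/In couple has the more positive E°, so it is the cathode; Mg²⁺/Mg is the anode.
The standard potential is −0.35 − (−2.37) = +2.02 V and the balanced reaction transfers n = 6 electrons.
The balanced reaction is 2 In3+(aq) + 3 Mg(s) → 2 In(s) + 3 Mg2+(aq), so Q = [Mg2+(aq)]^3 / [In3+(aq)]^2 = 289 and log Q = 2.460.
E = E° − (0.0591/n)·log Q = +2.02 − (0.0591/6)(2.460) = +2.00 V.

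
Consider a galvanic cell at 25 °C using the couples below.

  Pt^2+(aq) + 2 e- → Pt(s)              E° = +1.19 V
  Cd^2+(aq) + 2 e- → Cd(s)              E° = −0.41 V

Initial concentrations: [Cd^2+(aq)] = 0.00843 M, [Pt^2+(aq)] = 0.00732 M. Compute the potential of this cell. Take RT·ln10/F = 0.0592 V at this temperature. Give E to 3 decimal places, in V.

The Pt²⁺/Pt couple has the more positive E°, so it is the cathode; Cd²⁺/Cd is the anode.
E°cell = +1.19 − (−0.41) = +1.60 V, with n = 2 electrons transferred.
The balanced reaction is Pt^2+(aq) + Cd(s) → Pt(s) + Cd^2+(aq), so Q = [Cd^2+(aq)] / [Pt^2+(aq)] = 1.15 and log Q = 0.061.
Applying E = E° − (RT ln10/nF)·log Q gives +1.60 − (0.0592/2)(0.061) = +1.598 V.

+1.598 V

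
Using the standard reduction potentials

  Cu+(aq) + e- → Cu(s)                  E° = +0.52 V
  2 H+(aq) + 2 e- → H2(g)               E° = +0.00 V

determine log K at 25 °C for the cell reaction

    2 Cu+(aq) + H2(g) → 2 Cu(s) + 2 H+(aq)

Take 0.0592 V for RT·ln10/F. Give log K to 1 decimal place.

log K = 17.6

The Cu⁺/Cu couple is reduced (cathode); E°cell = +0.52 − (+0.00) = +0.52 V with n = 2.
At equilibrium E = 0, so log K = nE°cell / 0.0592 = (2)(+0.52) / 0.0592 = 17.6.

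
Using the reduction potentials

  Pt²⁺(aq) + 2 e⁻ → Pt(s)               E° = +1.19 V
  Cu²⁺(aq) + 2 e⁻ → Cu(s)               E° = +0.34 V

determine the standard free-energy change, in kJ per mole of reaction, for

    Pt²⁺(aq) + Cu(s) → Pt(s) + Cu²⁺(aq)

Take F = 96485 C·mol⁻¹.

−164 kJ/mol

In the reaction as written Pt²⁺(aq) is reduced, so the Pt²⁺/Pt couple is the cathode and Cu²⁺/Cu is the anode.
E°cell = +1.19 − (+0.34) = +0.85 V; balancing electrons gives n = 2.
ΔG° = −nFE°cell = −(2)(96485)(+0.85) J/mol = −164 kJ/mol.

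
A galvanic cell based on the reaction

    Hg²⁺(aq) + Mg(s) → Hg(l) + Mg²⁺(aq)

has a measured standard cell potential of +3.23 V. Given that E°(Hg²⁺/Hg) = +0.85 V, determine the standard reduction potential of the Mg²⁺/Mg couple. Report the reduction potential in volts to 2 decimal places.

−2.38 V

In the reaction as written the Hg²⁺/Hg couple is reduced (cathode) and Mg²⁺/Mg is oxidized (anode), so E°cell = E°(Hg²⁺/Hg) − E°(Mg²⁺/Mg).
E°(Mg²⁺/Mg) = E°(cathode) − E°cell = +0.85 − (+3.23) = −2.38 V.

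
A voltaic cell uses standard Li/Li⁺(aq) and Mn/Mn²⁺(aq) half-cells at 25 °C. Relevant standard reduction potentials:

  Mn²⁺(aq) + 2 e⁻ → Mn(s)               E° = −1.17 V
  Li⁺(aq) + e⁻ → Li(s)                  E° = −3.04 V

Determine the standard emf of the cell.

Of the two couples in this cell, the one with the more positive reduction potential is reduced at the cathode: here that is Mn²⁺/Mn (−1.17 V); Li⁺/Li (−3.04 V) is the anode.
E°cell = E°(cathode) − E°(anode) = −1.17 − (−3.04) = +1.87 V.

+1.87 V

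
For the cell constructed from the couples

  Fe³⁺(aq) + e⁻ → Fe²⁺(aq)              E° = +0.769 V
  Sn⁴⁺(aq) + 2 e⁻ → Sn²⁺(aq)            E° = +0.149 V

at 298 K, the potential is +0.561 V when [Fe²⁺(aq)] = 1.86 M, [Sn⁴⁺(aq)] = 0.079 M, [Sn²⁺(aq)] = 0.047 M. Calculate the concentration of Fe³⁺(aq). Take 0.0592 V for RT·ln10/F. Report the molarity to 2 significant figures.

0.24 M

With Fe³⁺/Fe²⁺ at the cathode and Sn⁴⁺/Sn²⁺ at the anode, E°cell = +0.769 − (+0.149) = +0.620 V (n = 2).
Rearranging E = E° − (0.0592/n)·log Q gives log Q = 2(+0.620 − (+0.561))/0.0592 = 1.993.
Balancing electrons gives 2 Fe³⁺(aq) + Sn²⁺(aq) → 2 Fe²⁺(aq) + Sn⁴⁺(aq); thus Q = ([Fe²⁺(aq)]^2·[Sn⁴⁺(aq)]) / ([Fe³⁺(aq)]^2·[Sn²⁺(aq)]).
Solving for the unknown gives log [Fe³⁺(aq)] = −0.614, so [Fe³⁺(aq)] ≈ 0.24 M.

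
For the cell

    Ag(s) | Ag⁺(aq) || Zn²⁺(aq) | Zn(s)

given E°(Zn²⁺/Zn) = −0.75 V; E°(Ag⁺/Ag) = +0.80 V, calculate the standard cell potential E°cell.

By convention the left-hand electrode in cell notation is the anode (oxidation) and the right-hand electrode is the cathode (reduction).
E°cell = E°(right) − E°(left) = −0.75 − (+0.80) = −1.55 V.
The negative sign shows that, as written, the cell would require an external voltage to drive the reaction.

−1.55 V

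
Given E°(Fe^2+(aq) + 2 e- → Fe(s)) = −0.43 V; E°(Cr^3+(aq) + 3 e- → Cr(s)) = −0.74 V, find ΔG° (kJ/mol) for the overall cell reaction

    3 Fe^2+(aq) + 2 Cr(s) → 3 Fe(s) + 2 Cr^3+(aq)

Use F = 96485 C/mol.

In the reaction as written Fe^2+(aq) is reduced, so the Fe²⁺/Fe couple is the cathode and Cr³⁺/Cr is the anode.
E°cell = −0.43 − (−0.74) = +0.31 V; balancing electrons gives n = 6.
ΔG° = −nFE°cell = −(6)(96485)(+0.31) J/mol = −179 kJ/mol.

−179 kJ/mol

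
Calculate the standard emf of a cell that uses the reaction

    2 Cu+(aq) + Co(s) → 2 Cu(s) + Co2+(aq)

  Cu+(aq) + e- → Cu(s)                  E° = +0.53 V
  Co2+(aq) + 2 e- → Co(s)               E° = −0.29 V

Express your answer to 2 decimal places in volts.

+0.82 V

Cu+(aq) gains electrons, so the Cu⁺/Cu couple is the cathode; the Co²⁺/Co couple is the anode.
E°cell = E°(cathode) − E°(anode) = +0.53 − (−0.29) = +0.82 V.
The positive value indicates the reaction is spontaneous as written.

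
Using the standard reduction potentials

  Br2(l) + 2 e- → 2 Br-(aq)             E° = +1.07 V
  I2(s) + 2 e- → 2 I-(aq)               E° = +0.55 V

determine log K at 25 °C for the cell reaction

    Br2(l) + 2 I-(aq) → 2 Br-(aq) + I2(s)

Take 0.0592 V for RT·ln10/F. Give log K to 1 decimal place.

The Br₂/Br⁻ couple is reduced (cathode); E°cell = +1.07 − (+0.55) = +0.52 V with n = 2.
At equilibrium E = 0, so log K = nE°cell / 0.0592 = (2)(+0.52) / 0.0592 = 17.6.

log K = 17.6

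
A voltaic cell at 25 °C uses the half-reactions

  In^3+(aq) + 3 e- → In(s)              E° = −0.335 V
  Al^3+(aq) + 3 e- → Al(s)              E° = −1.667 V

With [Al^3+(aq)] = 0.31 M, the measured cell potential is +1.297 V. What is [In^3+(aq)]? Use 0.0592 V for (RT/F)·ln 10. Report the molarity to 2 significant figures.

0.0052 M

The In³⁺/In couple has the larger reduction potential, so it is the cathode: E°cell = −0.335 − (−1.667) = +1.332 V and n = 3.
Rearranging E = E° − (0.0592/n)·log Q gives log Q = 3(+1.332 − (+1.297))/0.0592 = 1.774.
Balancing electrons gives In^3+(aq) + Al(s) → In(s) + Al^3+(aq); thus Q = [Al^3+(aq)] / [In^3+(aq)].
Solving for the unknown gives log [In^3+(aq)] = −2.283, so [In^3+(aq)] ≈ 0.0052 M.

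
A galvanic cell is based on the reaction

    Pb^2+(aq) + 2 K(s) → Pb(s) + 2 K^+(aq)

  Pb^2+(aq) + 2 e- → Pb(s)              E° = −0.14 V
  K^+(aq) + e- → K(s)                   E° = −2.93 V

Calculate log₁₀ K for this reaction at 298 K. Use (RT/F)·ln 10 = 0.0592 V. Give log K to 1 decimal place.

The Pb²⁺/Pb couple is reduced (cathode); E°cell = −0.14 − (−2.93) = +2.79 V with n = 2.
At equilibrium E = 0, so log K = nE°cell / 0.0592 = (2)(+2.79) / 0.0592 = 94.3.

log K = 94.3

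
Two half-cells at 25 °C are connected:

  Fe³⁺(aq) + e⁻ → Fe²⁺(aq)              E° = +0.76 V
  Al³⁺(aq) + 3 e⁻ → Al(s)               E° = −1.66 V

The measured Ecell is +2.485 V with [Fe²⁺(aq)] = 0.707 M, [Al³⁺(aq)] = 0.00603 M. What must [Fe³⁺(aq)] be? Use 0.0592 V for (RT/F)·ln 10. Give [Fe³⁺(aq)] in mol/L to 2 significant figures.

Fe³⁺/Fe²⁺ is the cathode (higher E°); E°cell = +0.76 − (−1.66) = +2.42 V with n = 3.
Rearranging E = E° − (0.0592/n)·log Q gives log Q = 3(+2.42 − (+2.485))/0.0592 = −3.294.
Balancing electrons gives 3 Fe³⁺(aq) + Al(s) → 3 Fe²⁺(aq) + Al³⁺(aq); thus Q = ([Fe²⁺(aq)]^3·[Al³⁺(aq)]) / [Fe³⁺(aq)]^3.
Solving for the unknown gives log [Fe³⁺(aq)] = 0.208, so [Fe³⁺(aq)] ≈ 1.6 M.

1.6 M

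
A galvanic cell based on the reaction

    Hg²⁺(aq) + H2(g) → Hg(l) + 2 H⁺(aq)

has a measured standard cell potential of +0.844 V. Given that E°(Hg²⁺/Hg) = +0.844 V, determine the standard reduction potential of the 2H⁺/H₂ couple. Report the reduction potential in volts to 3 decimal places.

+0.000 V

In the reaction as written the Hg²⁺/Hg couple is reduced (cathode) and 2H⁺/H₂ is oxidized (anode), so E°cell = E°(Hg²⁺/Hg) − E°(2H⁺/H₂).
E°(2H⁺/H₂) = E°(cathode) − E°cell = +0.844 − (+0.844) = +0.000 V.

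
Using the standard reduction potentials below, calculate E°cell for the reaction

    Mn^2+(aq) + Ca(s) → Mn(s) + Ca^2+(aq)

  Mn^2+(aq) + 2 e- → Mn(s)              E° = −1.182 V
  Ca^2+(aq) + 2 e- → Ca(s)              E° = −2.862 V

Mn^2+(aq) gains electrons, so the Mn²⁺/Mn couple is the cathode; the Ca²⁺/Ca couple is the anode.
E°cell = E°(cathode) − E°(anode) = −1.182 − (−2.862) = +1.680 V.

+1.680 V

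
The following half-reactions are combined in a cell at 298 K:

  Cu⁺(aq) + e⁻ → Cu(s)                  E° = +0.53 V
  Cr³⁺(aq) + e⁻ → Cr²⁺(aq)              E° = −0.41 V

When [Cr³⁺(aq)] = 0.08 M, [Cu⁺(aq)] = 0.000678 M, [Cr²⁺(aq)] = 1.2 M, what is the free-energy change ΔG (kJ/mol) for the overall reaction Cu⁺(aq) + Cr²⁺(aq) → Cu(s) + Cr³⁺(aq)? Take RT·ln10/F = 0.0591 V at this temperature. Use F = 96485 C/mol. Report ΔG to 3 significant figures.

With Cu⁺/Cu reduced at the cathode, E°cell = +0.53 − (−0.41) = +0.94 V and n = 1.
The reaction quotient is [Cr³⁺(aq)] / ([Cu⁺(aq)]·[Cr²⁺(aq)]) = 98.3; by Nernst, E = +0.94 − (0.0591/1)(1.993) = +0.8222 V.
Finally ΔG = −nFE = −(1)(96485 C/mol)(+0.8222 V) = −79.3 kJ/mol.

−79.3 kJ/mol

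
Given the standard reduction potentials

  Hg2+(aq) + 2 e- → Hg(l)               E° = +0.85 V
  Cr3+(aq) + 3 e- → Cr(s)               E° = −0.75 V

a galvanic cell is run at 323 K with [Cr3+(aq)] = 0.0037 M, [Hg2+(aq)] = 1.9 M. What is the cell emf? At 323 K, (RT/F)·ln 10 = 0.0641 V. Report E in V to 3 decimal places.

+1.661 V

The Hg²⁺/Hg couple has the more positive E°, so it is the cathode; Cr³⁺/Cr is the anode.
E°cell = +0.85 − (−0.75) = +1.60 V, with n = 6 electrons transferred.
Balancing gives 3 Hg2+(aq) + 2 Cr(s) → 3 Hg(l) + 2 Cr3+(aq); hence Q = [Cr3+(aq)]^2 / [Hg2+(aq)]^3 = 2×10^−6 (log Q = −5.700).
Applying E = E° − (RT ln10/nF)·log Q gives +1.60 − (0.0641/6)(−5.700) = +1.661 V.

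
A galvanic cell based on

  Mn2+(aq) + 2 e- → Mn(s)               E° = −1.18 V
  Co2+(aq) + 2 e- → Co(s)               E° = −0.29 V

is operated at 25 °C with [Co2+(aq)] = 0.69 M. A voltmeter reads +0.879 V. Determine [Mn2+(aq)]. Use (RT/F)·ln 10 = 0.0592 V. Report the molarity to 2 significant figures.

The Co²⁺/Co couple has the larger reduction potential, so it is the cathode: E°cell = −0.29 − (−1.18) = +0.89 V and n = 2.
Since E = E° − (0.0592/n)·log Q, log Q = n(E° − E)/0.0592 = 0.372.
The balanced reaction is Co2+(aq) + Mn(s) → Co(s) + Mn2+(aq), so Q = [Mn2+(aq)] / [Co2+(aq)].
Solving for the unknown gives log [Mn2+(aq)] = 0.211, so [Mn2+(aq)] ≈ 1.6 M.

1.6 M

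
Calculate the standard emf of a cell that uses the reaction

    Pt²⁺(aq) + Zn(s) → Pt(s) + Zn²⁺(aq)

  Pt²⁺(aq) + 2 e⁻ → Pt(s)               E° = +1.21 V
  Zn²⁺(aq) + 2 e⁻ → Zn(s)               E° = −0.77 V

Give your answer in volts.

+1.98 V

Pt²⁺(aq) gains electrons, so the Pt²⁺/Pt couple is the cathode; the Zn²⁺/Zn couple is the anode.
E°cell = E°(cathode) − E°(anode) = +1.21 − (−0.77) = +1.98 V.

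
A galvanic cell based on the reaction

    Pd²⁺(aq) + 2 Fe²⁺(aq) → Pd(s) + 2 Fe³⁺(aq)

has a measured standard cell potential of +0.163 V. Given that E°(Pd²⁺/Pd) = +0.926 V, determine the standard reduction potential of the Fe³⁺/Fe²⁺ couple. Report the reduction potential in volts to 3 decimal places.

In the reaction as written the Pd²⁺/Pd couple is reduced (cathode) and Fe³⁺/Fe²⁺ is oxidized (anode), so E°cell = E°(Pd²⁺/Pd) − E°(Fe³⁺/Fe²⁺).
E°(Fe³⁺/Fe²⁺) = E°(cathode) − E°cell = +0.926 − (+0.163) = +0.763 V.

+0.763 V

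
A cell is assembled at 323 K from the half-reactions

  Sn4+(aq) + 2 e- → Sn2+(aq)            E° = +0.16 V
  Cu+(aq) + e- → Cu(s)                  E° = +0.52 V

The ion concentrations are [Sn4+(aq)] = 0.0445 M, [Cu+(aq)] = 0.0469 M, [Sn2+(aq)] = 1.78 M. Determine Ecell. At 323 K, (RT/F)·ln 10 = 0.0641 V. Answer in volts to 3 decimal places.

+0.326 V

Since E°(Cu⁺/Cu) > E°(Sn⁴⁺/Sn²⁺), Cu⁺/Cu serves as the cathode.
E°cell = E°cat − E°an = +0.52 − (+0.16) = +0.36 V; n = 2.
The balanced reaction is 2 Cu+(aq) + Sn2+(aq) → 2 Cu(s) + Sn4+(aq), so Q = [Sn4+(aq)] / ([Cu+(aq)]^2·[Sn2+(aq)]) = 11.4 and log Q = 1.056.
Applying E = E° − (RT ln10/nF)·log Q gives +0.36 − (0.0641/2)(1.056) = +0.326 V.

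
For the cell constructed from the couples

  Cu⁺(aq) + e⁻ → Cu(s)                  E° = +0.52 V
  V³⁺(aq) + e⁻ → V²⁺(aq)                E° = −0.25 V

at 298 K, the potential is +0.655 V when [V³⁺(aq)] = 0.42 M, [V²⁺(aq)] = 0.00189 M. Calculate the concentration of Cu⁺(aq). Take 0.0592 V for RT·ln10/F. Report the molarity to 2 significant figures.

With Cu⁺/Cu at the cathode and V³⁺/V²⁺ at the anode, E°cell = +0.52 − (−0.25) = +0.77 V (n = 1).
Rearranging E = E° − (0.0592/n)·log Q gives log Q = 1(+0.77 − (+0.655))/0.0592 = 1.943.
Balancing electrons gives Cu⁺(aq) + V²⁺(aq) → Cu(s) + V³⁺(aq); thus Q = [V³⁺(aq)] / ([Cu⁺(aq)]·[V²⁺(aq)]).
Solving for the unknown gives log [Cu⁺(aq)] = 0.404, so [Cu⁺(aq)] ≈ 2.5 M.

2.5 M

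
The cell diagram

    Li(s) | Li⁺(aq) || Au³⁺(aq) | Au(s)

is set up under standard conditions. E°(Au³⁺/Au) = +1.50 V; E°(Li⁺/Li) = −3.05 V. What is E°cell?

By convention the left-hand electrode in cell notation is the anode (oxidation) and the right-hand electrode is the cathode (reduction).
E°cell = E°(right) − E°(left) = +1.50 − (−3.05) = +4.55 V.

+4.55 V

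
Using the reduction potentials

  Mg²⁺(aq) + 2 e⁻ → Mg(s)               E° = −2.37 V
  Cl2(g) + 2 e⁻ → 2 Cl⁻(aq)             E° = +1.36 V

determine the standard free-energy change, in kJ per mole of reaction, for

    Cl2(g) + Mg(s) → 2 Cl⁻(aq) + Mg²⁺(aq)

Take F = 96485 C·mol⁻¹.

In the reaction as written Cl2(g) is reduced, so the Cl₂/Cl⁻ couple is the cathode and Mg²⁺/Mg is the anode.
E°cell = +1.36 − (−2.37) = +3.73 V; balancing electrons gives n = 2.
ΔG° = −nFE°cell = −(2)(96485)(+3.73) J/mol = −720 kJ/mol.

−720 kJ/mol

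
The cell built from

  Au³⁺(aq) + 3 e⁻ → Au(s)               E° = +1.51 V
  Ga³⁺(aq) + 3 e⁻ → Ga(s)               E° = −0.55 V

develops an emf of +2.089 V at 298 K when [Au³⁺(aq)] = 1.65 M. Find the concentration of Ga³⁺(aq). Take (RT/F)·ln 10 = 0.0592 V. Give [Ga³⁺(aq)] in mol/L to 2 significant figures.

0.056 M

Au³⁺/Au is the cathode (higher E°); E°cell = +1.51 − (−0.55) = +2.06 V with n = 3.
Rearranging E = E° − (0.0592/n)·log Q gives log Q = 3(+2.06 − (+2.089))/0.0592 = −1.470.
The balanced reaction is Au³⁺(aq) + Ga(s) → Au(s) + Ga³⁺(aq), so Q = [Ga³⁺(aq)] / [Au³⁺(aq)].
Isolating [Ga³⁺(aq)] in Q = 10^{−1.470} yields log [Ga³⁺(aq)] = −1.253, i.e. 0.056 M.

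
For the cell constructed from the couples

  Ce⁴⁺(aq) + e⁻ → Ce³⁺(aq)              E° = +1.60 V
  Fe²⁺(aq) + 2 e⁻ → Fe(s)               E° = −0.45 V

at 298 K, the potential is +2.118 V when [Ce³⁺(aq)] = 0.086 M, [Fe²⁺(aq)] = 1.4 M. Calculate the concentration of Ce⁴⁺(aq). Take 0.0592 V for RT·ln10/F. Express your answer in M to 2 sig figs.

1.4 M

With Ce⁴⁺/Ce³⁺ at the cathode and Fe²⁺/Fe at the anode, E°cell = +1.60 − (−0.45) = +2.05 V (n = 2).
From the Nernst equation, log Q = n(E° − E)/0.0592 = 2·(+2.05 − (+2.118))/0.0592 = −2.297.
The balanced reaction is 2 Ce⁴⁺(aq) + Fe(s) → 2 Ce³⁺(aq) + Fe²⁺(aq), so Q = ([Ce³⁺(aq)]^2·[Fe²⁺(aq)]) / [Ce⁴⁺(aq)]^2.
Substituting the known concentrations and solving, log [Ce⁴⁺(aq)] = 0.156 and [Ce⁴⁺(aq)] = 1.4 M.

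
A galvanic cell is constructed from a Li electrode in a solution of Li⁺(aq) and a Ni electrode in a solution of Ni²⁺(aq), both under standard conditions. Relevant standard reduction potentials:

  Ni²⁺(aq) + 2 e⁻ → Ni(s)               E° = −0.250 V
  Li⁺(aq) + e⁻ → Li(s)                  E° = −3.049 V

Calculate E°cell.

Of the two couples in this cell, the one with the more positive reduction potential is reduced at the cathode: here that is Ni²⁺/Ni (−0.250 V); Li⁺/Li (−3.049 V) is the anode.
E°cell = E°(cathode) − E°(anode) = −0.250 − (−3.049) = +2.799 V.

+2.799 V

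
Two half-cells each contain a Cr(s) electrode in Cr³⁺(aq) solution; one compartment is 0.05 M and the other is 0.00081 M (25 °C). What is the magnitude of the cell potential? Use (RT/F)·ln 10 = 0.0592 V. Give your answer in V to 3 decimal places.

0.035 V

For a concentration cell E°cell = 0, since both electrodes use the same couple.
The compartment with the higher Cr³⁺(aq) concentration (0.05 M) acts as the cathode; ions are reduced there and produced at the dilute (0.00081 M) anode.
With n = 3, Ecell = −(0.0592/3)·log([dilute]/[conc]) = −(0.0592/3)·log(0.00081/0.05) = +0.035 V.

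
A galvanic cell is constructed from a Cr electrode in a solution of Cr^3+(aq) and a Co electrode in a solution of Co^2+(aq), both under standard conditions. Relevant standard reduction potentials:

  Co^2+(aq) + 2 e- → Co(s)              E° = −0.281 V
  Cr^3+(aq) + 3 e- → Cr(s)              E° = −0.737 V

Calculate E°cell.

The Co²⁺/Co couple has the higher E°, so Co ion is reduced (cathode) and Cr is oxidized (anode).
E°cell = E°(cathode) − E°(anode) = −0.281 − (−0.737) = +0.456 V.

+0.456 V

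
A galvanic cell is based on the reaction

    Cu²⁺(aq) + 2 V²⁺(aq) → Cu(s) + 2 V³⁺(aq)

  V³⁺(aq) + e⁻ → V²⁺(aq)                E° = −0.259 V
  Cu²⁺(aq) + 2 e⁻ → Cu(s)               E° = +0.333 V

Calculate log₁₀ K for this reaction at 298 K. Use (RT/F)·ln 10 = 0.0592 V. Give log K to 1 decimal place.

log K = 20.0

The Cu²⁺/Cu couple is reduced (cathode); E°cell = +0.333 − (−0.259) = +0.592 V with n = 2.
At equilibrium E = 0, so log K = nE°cell / 0.0592 = (2)(+0.592) / 0.0592 = 20.0.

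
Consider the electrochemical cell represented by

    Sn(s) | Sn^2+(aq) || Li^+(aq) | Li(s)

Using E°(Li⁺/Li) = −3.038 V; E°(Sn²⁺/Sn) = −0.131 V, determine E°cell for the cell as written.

−2.907 V

By convention the left-hand electrode in cell notation is the anode (oxidation) and the right-hand electrode is the cathode (reduction).
E°cell = E°(right) − E°(left) = −3.038 − (−0.131) = −2.907 V.
The negative sign shows that, as written, the cell would require an external voltage to drive the reaction.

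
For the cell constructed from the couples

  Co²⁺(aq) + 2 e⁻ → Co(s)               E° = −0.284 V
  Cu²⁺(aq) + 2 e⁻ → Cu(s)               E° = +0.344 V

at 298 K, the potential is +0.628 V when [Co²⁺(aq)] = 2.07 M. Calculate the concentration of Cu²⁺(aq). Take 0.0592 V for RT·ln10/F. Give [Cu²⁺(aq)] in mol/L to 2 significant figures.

With Cu²⁺/Cu at the cathode and Co²⁺/Co at the anode, E°cell = +0.344 − (−0.284) = +0.628 V (n = 2).
From the Nernst equation, log Q = n(E° − E)/0.0592 = 2·(+0.628 − (+0.628))/0.0592 = 0.000.
For Cu²⁺(aq) + Co(s) → Cu(s) + Co²⁺(aq), the reaction quotient is Q = [Co²⁺(aq)] / [Cu²⁺(aq)].
Solving for the unknown gives log [Cu²⁺(aq)] = 0.316, so [Cu²⁺(aq)] ≈ 2.1 M.

2.1 M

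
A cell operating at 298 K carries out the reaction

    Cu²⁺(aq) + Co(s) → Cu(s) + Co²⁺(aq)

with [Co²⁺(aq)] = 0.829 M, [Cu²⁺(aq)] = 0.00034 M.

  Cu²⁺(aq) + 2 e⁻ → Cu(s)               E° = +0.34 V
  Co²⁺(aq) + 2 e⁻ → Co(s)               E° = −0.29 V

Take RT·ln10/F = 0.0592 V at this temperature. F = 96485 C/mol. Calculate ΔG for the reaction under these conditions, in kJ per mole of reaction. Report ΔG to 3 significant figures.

The standard cell potential is +0.34 − (−0.29) = +0.63 V, with n = 2 electrons in the balanced equation.
The reaction quotient is [Co²⁺(aq)] / [Cu²⁺(aq)] = 2.44×10^3; by Nernst, E = +0.63 − (0.0592/2)(3.387) = +0.5297 V.
Then ΔG = −nFE = −2 × 96485 × +0.5297 J/mol = −102 kJ/mol.

−102 kJ/mol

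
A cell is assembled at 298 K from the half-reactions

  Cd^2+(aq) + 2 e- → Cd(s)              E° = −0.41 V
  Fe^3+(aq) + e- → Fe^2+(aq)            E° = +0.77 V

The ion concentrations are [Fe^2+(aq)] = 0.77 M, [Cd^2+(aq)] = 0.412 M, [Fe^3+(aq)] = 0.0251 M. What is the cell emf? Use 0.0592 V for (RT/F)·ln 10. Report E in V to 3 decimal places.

The Fe³⁺/Fe²⁺ couple has the more positive E°, so it is the cathode; Cd²⁺/Cd is the anode.
E°cell = +0.77 − (−0.41) = +1.18 V, with n = 2 electrons transferred.
Balancing gives 2 Fe^3+(aq) + Cd(s) → 2 Fe^2+(aq) + Cd^2+(aq); hence Q = ([Fe^2+(aq)]^2·[Cd^2+(aq)]) / [Fe^3+(aq)]^2 = 388 (log Q = 2.589).
By the Nernst equation, E = +1.18 − (0.0592/2)·(2.589) = +1.103 V.

+1.103 V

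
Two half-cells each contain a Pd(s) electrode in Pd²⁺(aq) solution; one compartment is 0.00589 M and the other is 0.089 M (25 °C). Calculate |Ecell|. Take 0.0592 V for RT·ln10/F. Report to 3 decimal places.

0.035 V

For a concentration cell E°cell = 0, since both electrodes use the same couple.
The compartment with the higher Pd²⁺(aq) concentration (0.089 M) acts as the cathode; ions are reduced there and produced at the dilute (0.00589 M) anode.
With n = 2, Ecell = −(0.0592/2)·log([dilute]/[conc]) = −(0.0592/2)·log(0.00589/0.089) = +0.035 V.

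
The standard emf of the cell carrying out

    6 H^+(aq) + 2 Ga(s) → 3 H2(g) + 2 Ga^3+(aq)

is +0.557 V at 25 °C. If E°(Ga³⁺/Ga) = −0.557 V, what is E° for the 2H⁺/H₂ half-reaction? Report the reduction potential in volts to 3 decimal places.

+0.000 V

In the reaction as written the 2H⁺/H₂ couple is reduced (cathode) and Ga³⁺/Ga is oxidized (anode), so E°cell = E°(2H⁺/H₂) − E°(Ga³⁺/Ga).
E°(2H⁺/H₂) = E°cell + E°(anode) = +0.557 + (−0.557) = +0.000 V.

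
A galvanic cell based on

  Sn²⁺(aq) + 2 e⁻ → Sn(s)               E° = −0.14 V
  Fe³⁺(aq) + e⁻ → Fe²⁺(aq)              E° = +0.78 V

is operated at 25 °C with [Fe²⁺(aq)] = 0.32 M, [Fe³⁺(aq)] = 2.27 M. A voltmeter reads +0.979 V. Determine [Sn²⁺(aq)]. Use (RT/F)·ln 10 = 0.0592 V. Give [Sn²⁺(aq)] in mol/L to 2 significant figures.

0.51 M

The Fe³⁺/Fe²⁺ couple has the larger reduction potential, so it is the cathode: E°cell = +0.78 − (−0.14) = +0.92 V and n = 2.
Rearranging E = E° − (0.0592/n)·log Q gives log Q = 2(+0.92 − (+0.979))/0.0592 = −1.993.
For 2 Fe³⁺(aq) + Sn(s) → 2 Fe²⁺(aq) + Sn²⁺(aq), the reaction quotient is Q = ([Fe²⁺(aq)]^2·[Sn²⁺(aq)]) / [Fe³⁺(aq)]^2.
Solving for the unknown gives log [Sn²⁺(aq)] = −0.291, so [Sn²⁺(aq)] ≈ 0.51 M.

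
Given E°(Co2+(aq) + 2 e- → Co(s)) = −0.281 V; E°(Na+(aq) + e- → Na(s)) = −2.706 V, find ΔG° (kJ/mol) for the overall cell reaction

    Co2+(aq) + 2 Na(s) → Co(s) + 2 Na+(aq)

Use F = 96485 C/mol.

−468 kJ/mol

In the reaction as written Co2+(aq) is reduced, so the Co²⁺/Co couple is the cathode and Na⁺/Na is the anode.
E°cell = −0.281 − (−2.706) = +2.425 V; balancing electrons gives n = 2.
ΔG° = −nFE°cell = −(2)(96485)(+2.425) J/mol = −468 kJ/mol.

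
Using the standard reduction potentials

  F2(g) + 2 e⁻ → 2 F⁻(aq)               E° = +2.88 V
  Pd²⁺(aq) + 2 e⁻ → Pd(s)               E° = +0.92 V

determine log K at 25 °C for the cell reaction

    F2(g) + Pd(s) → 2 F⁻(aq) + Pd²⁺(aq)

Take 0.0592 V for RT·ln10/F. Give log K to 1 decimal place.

The F₂/F⁻ couple is reduced (cathode); E°cell = +2.88 − (+0.92) = +1.96 V with n = 2.
At equilibrium E = 0, so log K = nE°cell / 0.0592 = (2)(+1.96) / 0.0592 = 66.2.

log K = 66.2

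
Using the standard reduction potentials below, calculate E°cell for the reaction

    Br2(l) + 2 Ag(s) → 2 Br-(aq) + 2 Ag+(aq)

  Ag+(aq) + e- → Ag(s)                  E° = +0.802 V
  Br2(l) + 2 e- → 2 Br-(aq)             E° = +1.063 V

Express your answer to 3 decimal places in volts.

In the reaction as written, Br2(l) is reduced (cathode) and Ag+(aq) is produced by oxidation at the anode.
E°cell = E°(cathode) − E°(anode) = +1.063 − (+0.802) = +0.261 V.
The positive value indicates the reaction is spontaneous as written.

+0.261 V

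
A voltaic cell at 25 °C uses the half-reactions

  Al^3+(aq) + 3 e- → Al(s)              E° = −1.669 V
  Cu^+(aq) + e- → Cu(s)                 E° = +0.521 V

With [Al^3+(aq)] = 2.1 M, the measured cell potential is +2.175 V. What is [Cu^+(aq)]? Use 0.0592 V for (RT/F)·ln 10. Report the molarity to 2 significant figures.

The Cu⁺/Cu couple has the larger reduction potential, so it is the cathode: E°cell = +0.521 − (−1.669) = +2.190 V and n = 3.
Since E = E° − (0.0592/n)·log Q, log Q = n(E° − E)/0.0592 = 0.760.
Balancing electrons gives 3 Cu^+(aq) + Al(s) → 3 Cu(s) + Al^3+(aq); thus Q = [Al^3+(aq)] / [Cu^+(aq)]^3.
Solving for the unknown gives log [Cu^+(aq)] = −0.146, so [Cu^+(aq)] ≈ 0.71 M.

0.71 M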